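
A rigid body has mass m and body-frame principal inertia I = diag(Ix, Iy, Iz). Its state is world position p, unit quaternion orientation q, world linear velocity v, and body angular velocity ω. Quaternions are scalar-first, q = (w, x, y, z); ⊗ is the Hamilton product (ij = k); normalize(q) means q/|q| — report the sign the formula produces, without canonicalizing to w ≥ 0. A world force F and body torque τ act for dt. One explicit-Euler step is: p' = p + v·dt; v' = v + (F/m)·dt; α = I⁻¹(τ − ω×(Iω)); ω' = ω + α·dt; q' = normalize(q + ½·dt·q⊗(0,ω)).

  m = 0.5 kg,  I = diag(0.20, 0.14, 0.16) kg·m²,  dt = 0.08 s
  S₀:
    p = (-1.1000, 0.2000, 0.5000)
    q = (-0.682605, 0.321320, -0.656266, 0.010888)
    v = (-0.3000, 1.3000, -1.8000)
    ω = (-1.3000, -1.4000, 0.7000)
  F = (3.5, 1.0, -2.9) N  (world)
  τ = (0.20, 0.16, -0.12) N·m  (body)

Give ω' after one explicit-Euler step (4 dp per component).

ω' = (-1.2122, -1.2878, 0.6946)

angular accel α = (1.0980, 1.4029, -0.0675)
ω + α·dt = (-1.2122, -1.2878, 0.6946)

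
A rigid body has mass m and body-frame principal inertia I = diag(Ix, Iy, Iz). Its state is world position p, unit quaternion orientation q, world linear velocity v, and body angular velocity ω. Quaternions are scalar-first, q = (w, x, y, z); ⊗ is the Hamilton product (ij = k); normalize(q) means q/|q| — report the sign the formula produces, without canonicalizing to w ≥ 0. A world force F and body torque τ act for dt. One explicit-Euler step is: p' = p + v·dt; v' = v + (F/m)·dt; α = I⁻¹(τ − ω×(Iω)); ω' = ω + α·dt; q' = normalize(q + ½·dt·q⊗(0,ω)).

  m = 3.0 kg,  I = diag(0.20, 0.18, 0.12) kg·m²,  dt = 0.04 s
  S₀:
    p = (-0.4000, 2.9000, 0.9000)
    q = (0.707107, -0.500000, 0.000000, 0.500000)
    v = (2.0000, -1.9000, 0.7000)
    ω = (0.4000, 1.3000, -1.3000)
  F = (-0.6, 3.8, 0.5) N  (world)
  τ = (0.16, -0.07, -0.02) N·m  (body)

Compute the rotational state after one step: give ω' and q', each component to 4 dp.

gyro term ω×Iω = (0.1014, -0.0416, -0.0104)
angular accel α = (0.2930, -0.1578, -0.0800)
ω' = ω + α·dt = (0.4117, 1.2937, -1.3032)
q⊗(0,ω) = (0.8500000, -0.3671572, 0.4692391, -1.5692391)
q + ½dt·q⊗(0,ω), renormalized = (0.7236, -0.5070, 0.0094, 0.4683)

ω' = (0.4117, 1.2937, -1.3032)
q' = (0.7236, -0.5070, 0.0094, 0.4683)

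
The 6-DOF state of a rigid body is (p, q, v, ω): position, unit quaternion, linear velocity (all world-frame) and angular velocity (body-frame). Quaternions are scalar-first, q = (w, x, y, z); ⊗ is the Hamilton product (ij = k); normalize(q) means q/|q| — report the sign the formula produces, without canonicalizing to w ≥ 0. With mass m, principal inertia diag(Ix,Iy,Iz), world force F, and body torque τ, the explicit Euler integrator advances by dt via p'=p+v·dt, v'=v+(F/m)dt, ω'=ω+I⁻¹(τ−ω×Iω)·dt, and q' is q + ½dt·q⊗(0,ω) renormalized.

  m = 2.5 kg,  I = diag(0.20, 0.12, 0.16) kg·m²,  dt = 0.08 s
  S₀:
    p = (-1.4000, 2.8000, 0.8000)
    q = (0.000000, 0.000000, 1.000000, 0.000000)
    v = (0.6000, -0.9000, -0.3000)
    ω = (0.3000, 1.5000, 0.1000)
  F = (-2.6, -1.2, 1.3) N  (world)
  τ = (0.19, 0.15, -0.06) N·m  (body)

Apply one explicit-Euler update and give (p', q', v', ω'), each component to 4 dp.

p' = (-1.3520, 2.7280, 0.7760)
q' = (-0.0599, 0.0040, 0.9981, -0.0120)
v' = (0.5168, -0.9384, -0.2584)
ω' = (0.3736, 1.5992, 0.0880)

p + v·dt = (-1.3520, 2.7280, 0.7760)
v + (F/m)dt = (0.5168, -0.9384, -0.2584)
α = I⁻¹(τ − ω×Iω) = (0.9200, 1.2400, -0.1500)
ω' = ω + α·dt = (0.3736, 1.5992, 0.0880)
Hamilton product q⊗(0,ω) = (-1.5000000, 0.1000000, 0.0000000, -0.3000000)
q + ½dt·q⊗(0,ω), renormalized = (-0.0599, 0.0040, 0.9981, -0.0120)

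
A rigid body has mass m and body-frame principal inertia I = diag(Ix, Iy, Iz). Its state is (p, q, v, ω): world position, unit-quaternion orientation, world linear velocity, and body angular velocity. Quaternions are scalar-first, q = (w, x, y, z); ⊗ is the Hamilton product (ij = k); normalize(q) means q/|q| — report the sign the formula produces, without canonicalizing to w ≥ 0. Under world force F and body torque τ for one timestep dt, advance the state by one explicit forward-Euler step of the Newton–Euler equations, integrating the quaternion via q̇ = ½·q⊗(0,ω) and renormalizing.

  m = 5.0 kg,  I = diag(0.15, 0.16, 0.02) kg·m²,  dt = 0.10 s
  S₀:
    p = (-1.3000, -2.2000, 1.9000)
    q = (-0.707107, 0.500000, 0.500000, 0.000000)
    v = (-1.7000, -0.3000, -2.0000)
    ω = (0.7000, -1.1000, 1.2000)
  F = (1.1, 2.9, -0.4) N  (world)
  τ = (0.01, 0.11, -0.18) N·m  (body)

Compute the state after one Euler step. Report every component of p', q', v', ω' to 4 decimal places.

ω×(Iω) gyroscopic = (0.1848, 0.1092, -0.0077)
angular accel α = (-1.1653, 0.0050, -8.6150)
new body rate ω' = (0.5835, -1.0995, 0.3385)
Hamilton product q⊗(0,ω) = (0.2000000, 0.1050251, 0.1778177, -1.7485284)
updated quaternion q' = (-0.6944, 0.5033, 0.5069, -0.0871)
a = F/m = (0.2200, 0.5800, -0.0800)
new position p' = (-1.4700, -2.2300, 1.7000)
v + (F/m)dt = (-1.6780, -0.2420, -2.0080)

p' = (-1.4700, -2.2300, 1.7000)
q' = (-0.6944, 0.5033, 0.5069, -0.0871)
v' = (-1.6780, -0.2420, -2.0080)
ω' = (0.5835, -1.0995, 0.3385)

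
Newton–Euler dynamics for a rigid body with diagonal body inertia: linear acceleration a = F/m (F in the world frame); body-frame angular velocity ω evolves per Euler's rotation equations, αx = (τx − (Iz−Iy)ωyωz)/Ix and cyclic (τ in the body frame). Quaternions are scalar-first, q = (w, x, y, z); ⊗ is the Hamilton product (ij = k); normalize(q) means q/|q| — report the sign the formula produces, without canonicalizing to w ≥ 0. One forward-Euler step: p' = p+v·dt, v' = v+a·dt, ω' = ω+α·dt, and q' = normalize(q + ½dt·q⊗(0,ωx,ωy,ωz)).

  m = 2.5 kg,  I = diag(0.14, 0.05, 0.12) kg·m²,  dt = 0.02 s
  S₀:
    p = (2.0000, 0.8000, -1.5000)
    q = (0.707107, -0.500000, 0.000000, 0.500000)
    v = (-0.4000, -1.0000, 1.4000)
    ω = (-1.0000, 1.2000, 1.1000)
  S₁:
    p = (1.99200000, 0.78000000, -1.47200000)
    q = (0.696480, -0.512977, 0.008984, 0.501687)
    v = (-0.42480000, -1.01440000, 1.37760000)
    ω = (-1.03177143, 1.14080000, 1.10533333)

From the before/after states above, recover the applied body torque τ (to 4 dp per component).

Δω = ω₁−ω₀ = (-0.03177143, -0.05920000, 0.00533333)
precession coupling = (0.0924, -0.0220, 0.1080)
τ = I·(Δω/dt) + ω₀×(Iω₀) = (-0.1300, -0.1700, 0.1400)

τ = (-0.1300, -0.1700, 0.1400)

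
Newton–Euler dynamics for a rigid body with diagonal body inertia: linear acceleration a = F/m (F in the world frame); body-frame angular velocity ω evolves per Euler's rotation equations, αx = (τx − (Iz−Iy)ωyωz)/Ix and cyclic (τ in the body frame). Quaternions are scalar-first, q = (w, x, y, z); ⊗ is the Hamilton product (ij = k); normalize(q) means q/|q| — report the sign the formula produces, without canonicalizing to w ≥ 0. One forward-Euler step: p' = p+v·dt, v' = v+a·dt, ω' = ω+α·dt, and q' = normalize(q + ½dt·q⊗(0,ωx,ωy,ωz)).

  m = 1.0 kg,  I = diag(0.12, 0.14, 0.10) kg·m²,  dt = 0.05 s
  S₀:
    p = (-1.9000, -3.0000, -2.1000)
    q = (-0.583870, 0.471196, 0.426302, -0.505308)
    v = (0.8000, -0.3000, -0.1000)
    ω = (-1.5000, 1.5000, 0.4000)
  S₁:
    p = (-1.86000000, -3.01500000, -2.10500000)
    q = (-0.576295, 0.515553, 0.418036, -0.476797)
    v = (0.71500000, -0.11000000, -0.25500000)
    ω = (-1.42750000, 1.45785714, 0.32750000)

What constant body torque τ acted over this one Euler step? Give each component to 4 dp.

rate change Δω = (0.07250000, -0.04214286, -0.07250000)
ω₀×(Iω₀) = (-0.0240, -0.0120, -0.0450)
τ = I·(Δω/dt) + ω₀×(Iω₀) = (0.1500, -0.1300, -0.1900)

τ = (0.1500, -0.1300, -0.1900)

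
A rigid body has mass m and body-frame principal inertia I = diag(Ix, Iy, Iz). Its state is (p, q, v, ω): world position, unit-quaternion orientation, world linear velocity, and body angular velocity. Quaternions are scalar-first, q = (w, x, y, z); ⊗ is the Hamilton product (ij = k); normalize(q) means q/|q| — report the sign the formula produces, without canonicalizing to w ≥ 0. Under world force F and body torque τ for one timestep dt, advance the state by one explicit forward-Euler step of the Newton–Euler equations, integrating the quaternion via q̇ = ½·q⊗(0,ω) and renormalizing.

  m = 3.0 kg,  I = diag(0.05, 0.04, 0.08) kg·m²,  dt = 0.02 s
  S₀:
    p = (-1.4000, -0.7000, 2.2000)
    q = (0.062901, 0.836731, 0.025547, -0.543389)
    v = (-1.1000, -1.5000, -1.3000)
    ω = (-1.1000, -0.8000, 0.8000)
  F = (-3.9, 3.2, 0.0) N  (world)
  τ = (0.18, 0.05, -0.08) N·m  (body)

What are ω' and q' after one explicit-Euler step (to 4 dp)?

ω' = (-1.0178, -0.7882, 0.7822)
q' = (0.0766, 0.8318, 0.0243, -0.5492)

gyro term ω×Iω = (-0.0256, 0.0264, -0.0088)
(τ − ω×Iω)/I = (4.1120, 0.5900, -0.8900)
ω + α·dt = (-1.0178, -0.7882, 0.7822)
Hamilton product q⊗(0,ω) = (1.3755529, -0.4834647, -0.1219777, -0.5909623)
q' = normalize(q + ½dt·q⊗(0,ω)) = (0.0766, 0.8318, 0.0243, -0.5492)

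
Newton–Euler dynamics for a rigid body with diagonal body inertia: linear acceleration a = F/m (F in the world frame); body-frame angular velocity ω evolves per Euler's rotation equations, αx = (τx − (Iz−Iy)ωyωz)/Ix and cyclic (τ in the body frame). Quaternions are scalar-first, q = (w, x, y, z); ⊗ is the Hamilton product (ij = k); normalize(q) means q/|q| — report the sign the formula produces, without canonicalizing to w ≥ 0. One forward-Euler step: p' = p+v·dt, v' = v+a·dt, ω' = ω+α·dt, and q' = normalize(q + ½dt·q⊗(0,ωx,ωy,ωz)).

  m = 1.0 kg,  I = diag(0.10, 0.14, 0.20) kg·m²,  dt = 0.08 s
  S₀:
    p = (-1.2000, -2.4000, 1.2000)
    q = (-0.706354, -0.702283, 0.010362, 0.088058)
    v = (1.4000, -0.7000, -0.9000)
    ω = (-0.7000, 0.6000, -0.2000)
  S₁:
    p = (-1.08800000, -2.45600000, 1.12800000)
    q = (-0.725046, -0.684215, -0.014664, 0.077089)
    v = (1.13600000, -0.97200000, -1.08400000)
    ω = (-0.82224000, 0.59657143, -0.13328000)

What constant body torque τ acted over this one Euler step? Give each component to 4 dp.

Δω = ω₁−ω₀ = (-0.12224000, -0.00342857, 0.06672000)
precession coupling = (-0.0072, -0.0140, -0.0168)
applied torque τ = (-0.1600, -0.0200, 0.1500)

τ = (-0.1600, -0.0200, 0.1500)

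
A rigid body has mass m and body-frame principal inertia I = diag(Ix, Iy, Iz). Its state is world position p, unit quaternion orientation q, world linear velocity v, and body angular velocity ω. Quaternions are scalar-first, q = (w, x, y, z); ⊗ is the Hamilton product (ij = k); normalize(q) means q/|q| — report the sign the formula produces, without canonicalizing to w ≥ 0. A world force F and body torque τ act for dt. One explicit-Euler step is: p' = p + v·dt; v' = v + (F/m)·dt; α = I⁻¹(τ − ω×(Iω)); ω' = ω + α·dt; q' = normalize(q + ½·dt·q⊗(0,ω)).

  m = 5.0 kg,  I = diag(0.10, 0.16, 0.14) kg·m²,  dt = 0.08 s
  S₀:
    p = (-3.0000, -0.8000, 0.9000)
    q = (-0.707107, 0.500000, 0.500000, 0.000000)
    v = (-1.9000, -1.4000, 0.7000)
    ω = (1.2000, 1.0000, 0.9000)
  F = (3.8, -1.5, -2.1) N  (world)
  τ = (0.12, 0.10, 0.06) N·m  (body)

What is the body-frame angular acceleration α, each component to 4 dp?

α = (1.3800, 0.8950, -0.0857)

precession coupling ω×(Iω) = (-0.0180, -0.0432, 0.0720)
α = I⁻¹(τ − ω×Iω) = (1.3800, 0.8950, -0.0857)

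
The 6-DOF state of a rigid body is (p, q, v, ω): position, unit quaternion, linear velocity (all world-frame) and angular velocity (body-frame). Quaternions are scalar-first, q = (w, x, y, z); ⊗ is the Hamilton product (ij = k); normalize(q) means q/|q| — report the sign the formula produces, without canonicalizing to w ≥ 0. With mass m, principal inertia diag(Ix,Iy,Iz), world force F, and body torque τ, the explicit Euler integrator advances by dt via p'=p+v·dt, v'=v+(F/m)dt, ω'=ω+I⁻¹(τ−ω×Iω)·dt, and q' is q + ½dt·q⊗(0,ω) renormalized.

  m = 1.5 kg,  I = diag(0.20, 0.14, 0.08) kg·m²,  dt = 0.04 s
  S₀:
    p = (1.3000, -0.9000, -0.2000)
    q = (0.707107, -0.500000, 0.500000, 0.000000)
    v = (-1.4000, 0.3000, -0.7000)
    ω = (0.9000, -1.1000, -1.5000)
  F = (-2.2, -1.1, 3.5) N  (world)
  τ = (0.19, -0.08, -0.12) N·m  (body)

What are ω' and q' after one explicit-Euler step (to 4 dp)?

ω' = (0.9578, -1.0766, -1.5897)
q' = (0.7265, -0.5018, 0.4690, -0.0192)

ω×(Iω) gyroscopic = (-0.0990, -0.1620, 0.0594)
angular accel α = (1.4450, 0.5857, -2.2425)
ω' = ω + α·dt = (0.9578, -1.0766, -1.5897)
q⊗(0,ω) = (1.0000000, -0.1136037, -1.5278177, -0.9606605)
q' = normalize(q + ½dt·q⊗(0,ω)) = (0.7265, -0.5018, 0.4690, -0.0192)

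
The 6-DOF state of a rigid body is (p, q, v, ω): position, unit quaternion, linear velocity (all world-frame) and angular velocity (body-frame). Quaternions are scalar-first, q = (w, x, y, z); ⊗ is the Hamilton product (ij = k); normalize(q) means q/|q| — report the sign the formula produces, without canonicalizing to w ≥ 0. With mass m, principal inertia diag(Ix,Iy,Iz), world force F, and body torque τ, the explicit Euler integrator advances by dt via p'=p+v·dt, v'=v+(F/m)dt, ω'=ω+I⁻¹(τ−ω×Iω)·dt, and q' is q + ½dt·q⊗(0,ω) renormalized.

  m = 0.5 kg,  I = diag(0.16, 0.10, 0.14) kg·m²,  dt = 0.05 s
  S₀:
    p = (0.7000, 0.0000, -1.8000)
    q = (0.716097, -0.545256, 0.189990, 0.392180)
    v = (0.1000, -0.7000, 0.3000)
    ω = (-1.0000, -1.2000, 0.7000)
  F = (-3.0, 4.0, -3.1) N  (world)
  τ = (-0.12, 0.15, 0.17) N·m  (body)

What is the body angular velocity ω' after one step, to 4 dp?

ω' = (-1.0270, -1.1180, 0.7864)

gyro term ω×Iω = (-0.0336, -0.0140, -0.0720)
(τ − ω×Iω)/I = (-0.5400, 1.6400, 1.7286)
new body rate ω' = (-1.0270, -1.1180, 0.7864)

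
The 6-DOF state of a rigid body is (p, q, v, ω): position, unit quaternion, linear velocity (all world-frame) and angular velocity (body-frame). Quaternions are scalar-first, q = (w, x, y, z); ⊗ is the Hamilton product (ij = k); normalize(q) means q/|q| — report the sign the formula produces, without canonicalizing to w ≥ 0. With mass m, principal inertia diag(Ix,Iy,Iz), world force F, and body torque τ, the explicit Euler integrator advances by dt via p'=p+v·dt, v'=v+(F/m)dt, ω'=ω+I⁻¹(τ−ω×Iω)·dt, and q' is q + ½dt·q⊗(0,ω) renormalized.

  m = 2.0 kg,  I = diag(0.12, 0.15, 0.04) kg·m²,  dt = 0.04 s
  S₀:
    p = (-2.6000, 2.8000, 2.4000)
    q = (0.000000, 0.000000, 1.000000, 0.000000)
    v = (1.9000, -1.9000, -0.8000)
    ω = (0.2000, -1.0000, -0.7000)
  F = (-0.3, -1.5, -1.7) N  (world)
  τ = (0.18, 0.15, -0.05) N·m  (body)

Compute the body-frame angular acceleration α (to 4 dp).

ω×(Iω) gyroscopic = (-0.0770, -0.0112, -0.0060)
angular accel α = (2.1417, 1.0747, -1.1000)

α = (2.1417, 1.0747, -1.1000)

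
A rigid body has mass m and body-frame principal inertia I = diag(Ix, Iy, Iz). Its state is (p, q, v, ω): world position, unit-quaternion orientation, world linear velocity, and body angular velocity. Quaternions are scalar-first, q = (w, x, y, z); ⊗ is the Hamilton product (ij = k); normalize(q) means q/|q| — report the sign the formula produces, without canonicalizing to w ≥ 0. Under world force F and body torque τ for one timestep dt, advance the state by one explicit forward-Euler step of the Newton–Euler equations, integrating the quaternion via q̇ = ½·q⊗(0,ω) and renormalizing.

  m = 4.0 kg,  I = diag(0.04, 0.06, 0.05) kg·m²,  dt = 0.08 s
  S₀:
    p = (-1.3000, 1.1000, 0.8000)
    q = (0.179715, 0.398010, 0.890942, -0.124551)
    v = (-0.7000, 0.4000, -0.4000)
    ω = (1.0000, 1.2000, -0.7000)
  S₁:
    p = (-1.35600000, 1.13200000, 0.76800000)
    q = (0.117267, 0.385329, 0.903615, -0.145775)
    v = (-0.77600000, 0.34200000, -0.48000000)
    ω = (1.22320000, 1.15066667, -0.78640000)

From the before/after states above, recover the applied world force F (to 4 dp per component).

Δv = v₁−v₀ = (-0.07600000, -0.05800000, -0.08000000)
applied force F = (-3.8000, -2.9000, -4.0000)

F = (-3.8000, -2.9000, -4.0000)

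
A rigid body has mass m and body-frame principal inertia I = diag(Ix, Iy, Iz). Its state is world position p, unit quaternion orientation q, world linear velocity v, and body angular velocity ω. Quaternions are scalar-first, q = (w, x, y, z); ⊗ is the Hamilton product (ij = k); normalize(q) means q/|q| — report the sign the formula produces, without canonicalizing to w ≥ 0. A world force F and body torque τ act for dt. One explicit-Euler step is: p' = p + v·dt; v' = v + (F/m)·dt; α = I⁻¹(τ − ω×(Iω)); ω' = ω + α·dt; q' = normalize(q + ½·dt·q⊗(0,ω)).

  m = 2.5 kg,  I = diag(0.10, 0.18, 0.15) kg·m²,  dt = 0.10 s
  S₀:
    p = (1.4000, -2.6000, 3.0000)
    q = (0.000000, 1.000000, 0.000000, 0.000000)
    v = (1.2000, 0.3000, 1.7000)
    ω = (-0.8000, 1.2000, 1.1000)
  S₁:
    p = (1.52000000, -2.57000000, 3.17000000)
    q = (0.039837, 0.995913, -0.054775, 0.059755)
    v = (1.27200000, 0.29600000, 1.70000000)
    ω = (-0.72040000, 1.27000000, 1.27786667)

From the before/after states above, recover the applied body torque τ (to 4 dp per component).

τ = (0.0400, 0.1700, 0.1900)

rate change Δω = (0.07960000, 0.07000000, 0.17786667)
ω₀×(Iω₀) = (-0.0396, 0.0440, -0.0768)
I·α + gyro = (0.0400, 0.1700, 0.1900)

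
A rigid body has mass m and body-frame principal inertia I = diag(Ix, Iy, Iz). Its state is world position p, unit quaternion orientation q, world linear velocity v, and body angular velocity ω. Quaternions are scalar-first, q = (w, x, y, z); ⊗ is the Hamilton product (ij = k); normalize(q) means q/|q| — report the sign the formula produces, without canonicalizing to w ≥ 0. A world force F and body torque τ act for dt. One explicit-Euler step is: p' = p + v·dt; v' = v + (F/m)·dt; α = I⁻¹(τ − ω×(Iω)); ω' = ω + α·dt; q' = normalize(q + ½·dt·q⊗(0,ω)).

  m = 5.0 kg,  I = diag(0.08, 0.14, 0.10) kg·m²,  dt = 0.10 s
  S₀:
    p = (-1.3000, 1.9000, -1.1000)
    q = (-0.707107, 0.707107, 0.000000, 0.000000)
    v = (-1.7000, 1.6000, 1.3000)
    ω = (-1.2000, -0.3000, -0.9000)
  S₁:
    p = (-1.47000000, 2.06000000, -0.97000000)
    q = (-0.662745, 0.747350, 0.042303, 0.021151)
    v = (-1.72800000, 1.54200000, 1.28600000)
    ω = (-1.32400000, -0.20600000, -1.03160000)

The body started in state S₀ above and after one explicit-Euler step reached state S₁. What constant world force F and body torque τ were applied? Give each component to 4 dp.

F = (-1.4000, -2.9000, -0.7000)
τ = (-0.1100, 0.1100, -0.1100)

velocity change Δv = (-0.02800000, -0.05800000, -0.01400000)
m·(v₁−v₀)/dt = (-1.4000, -2.9000, -0.7000)
rate change Δω = (-0.12400000, 0.09400000, -0.13160000)
gyro term ω₀×Iω₀ = (-0.0108, -0.0216, 0.0216)
τ = I·(Δω/dt) + ω₀×(Iω₀) = (-0.1100, 0.1100, -0.1100)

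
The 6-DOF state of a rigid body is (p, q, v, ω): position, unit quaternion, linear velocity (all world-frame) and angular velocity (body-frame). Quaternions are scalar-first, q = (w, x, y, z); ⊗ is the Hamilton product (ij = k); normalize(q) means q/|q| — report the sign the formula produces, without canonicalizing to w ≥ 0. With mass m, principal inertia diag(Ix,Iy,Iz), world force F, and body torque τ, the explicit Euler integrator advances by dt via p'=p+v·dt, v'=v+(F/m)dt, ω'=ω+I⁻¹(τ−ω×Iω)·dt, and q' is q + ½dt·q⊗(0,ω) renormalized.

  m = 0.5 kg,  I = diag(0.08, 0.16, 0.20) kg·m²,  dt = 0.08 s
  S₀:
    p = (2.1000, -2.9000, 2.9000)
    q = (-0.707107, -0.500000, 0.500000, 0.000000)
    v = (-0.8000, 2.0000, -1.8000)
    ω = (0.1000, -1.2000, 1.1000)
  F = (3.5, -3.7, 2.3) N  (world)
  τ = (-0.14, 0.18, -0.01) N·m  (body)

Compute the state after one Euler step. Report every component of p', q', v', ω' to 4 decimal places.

p + v·dt = (2.0360, -2.7400, 2.7560)
new velocity v' = (-0.2400, 1.4080, -1.4320)
gyro term ω×Iω = (-0.0528, -0.0132, -0.0096)
(τ − ω×Iω)/I = (-1.0900, 1.2075, -0.0020)
ω + α·dt = (0.0128, -1.1034, 1.0998)
q⊗(0,ω) = (0.6500000, 0.4792893, 1.3985284, -0.2278177)
updated quaternion q' = (-0.6797, -0.4798, 0.5548, -0.0091)

p' = (2.0360, -2.7400, 2.7560)
q' = (-0.6797, -0.4798, 0.5548, -0.0091)
v' = (-0.2400, 1.4080, -1.4320)
ω' = (0.0128, -1.1034, 1.0998)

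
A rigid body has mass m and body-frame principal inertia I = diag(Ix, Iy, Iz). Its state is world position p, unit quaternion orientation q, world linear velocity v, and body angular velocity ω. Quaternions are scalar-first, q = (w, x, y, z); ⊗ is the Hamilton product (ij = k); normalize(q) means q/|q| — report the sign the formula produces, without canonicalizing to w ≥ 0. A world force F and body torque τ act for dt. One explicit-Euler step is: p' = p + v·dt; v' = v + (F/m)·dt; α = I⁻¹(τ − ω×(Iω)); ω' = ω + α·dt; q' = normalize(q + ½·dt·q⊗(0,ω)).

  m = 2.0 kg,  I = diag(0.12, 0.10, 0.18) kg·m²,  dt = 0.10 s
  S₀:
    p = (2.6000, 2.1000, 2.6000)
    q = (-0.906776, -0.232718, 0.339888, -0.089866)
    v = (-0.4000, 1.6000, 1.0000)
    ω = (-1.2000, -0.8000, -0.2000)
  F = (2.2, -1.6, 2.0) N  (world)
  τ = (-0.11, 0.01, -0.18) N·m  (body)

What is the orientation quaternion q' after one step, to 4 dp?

q⊗(0,ω) = (-0.0253244, 0.9482608, 0.7867164, 0.7753952)
updated quaternion q' = (-0.9056, -0.1848, 0.3782, -0.0510)

q' = (-0.9056, -0.1848, 0.3782, -0.0510)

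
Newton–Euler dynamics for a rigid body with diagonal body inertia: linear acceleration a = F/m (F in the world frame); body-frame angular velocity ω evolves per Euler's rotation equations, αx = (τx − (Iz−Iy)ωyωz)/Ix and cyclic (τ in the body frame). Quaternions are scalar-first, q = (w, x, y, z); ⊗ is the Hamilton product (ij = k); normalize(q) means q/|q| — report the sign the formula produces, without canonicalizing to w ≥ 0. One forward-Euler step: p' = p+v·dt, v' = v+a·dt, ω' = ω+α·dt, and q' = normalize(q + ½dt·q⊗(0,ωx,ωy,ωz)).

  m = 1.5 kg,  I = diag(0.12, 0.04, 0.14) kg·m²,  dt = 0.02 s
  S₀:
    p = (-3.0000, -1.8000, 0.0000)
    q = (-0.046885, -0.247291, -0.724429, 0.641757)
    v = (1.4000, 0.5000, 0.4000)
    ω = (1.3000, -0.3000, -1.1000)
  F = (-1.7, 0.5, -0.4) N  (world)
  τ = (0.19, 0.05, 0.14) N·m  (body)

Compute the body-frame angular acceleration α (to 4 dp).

α = (1.3083, 0.5350, 0.7771)

precession coupling ω×(Iω) = (0.0330, 0.0286, 0.0312)
angular accel α = (1.3083, 0.5350, 0.7771)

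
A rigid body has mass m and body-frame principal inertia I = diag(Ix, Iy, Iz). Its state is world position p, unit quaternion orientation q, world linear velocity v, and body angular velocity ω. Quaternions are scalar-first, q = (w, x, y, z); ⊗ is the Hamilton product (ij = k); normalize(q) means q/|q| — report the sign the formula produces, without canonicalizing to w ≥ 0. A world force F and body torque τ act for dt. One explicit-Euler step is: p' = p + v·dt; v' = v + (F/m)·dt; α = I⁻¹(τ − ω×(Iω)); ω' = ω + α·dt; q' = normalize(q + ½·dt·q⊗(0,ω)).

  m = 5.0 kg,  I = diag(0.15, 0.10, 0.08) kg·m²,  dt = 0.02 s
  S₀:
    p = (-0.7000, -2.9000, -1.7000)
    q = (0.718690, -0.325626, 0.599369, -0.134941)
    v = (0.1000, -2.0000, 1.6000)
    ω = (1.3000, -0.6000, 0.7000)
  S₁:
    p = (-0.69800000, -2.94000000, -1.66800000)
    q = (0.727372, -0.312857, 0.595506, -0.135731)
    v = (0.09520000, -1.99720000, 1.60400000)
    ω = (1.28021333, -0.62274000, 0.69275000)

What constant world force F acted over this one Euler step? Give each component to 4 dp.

velocity change Δv = (-0.00480000, 0.00280000, 0.00400000)
applied force F = (-1.2000, 0.7000, 1.0000)

F = (-1.2000, 0.7000, 1.0000)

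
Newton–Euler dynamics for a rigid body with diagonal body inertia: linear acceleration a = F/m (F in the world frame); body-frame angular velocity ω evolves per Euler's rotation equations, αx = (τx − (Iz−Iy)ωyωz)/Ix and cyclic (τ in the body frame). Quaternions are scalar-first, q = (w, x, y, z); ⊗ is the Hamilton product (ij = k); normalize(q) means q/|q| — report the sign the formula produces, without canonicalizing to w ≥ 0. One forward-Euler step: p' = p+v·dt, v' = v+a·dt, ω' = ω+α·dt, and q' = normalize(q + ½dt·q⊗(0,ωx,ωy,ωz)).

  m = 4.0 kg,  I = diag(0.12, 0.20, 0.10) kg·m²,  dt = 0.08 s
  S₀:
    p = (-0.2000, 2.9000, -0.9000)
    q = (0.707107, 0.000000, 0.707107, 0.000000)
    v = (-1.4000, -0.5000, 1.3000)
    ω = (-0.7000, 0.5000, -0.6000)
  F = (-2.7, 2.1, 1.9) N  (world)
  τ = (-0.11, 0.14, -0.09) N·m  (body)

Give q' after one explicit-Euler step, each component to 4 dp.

q' = (0.6924, -0.0367, 0.7206, 0.0028)

q⊗(0,ω) = (-0.3535535, -0.9192391, 0.3535535, 0.0707107)
q' = normalize(q + ½dt·q⊗(0,ω)) = (0.6924, -0.0367, 0.7206, 0.0028)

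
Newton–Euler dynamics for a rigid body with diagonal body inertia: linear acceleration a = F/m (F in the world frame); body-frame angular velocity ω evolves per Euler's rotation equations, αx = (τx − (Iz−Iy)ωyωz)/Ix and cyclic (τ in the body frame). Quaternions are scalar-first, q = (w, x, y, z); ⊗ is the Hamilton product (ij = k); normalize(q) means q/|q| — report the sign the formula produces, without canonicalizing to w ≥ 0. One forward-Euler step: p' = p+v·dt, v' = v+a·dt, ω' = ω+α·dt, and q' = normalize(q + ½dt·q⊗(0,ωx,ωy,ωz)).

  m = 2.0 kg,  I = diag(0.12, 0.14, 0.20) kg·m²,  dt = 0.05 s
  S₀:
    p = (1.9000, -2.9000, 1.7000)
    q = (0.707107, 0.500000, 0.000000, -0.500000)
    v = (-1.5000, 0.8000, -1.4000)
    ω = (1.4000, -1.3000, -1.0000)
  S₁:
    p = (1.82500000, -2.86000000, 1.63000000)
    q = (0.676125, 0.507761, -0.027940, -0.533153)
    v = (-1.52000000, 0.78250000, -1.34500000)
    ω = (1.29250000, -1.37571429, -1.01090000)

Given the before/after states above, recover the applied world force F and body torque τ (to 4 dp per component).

Δω = ω₁−ω₀ = (-0.10750000, -0.07571429, -0.01090000)
precession coupling = (0.0780, 0.1120, -0.0364)
I·α + gyro = (-0.1800, -0.1000, -0.0800)
v₁ − v₀ = (-0.02000000, -0.01750000, 0.05500000)
m·(v₁−v₀)/dt = (-0.8000, -0.7000, 2.2000)

F = (-0.8000, -0.7000, 2.2000)
τ = (-0.1800, -0.1000, -0.0800)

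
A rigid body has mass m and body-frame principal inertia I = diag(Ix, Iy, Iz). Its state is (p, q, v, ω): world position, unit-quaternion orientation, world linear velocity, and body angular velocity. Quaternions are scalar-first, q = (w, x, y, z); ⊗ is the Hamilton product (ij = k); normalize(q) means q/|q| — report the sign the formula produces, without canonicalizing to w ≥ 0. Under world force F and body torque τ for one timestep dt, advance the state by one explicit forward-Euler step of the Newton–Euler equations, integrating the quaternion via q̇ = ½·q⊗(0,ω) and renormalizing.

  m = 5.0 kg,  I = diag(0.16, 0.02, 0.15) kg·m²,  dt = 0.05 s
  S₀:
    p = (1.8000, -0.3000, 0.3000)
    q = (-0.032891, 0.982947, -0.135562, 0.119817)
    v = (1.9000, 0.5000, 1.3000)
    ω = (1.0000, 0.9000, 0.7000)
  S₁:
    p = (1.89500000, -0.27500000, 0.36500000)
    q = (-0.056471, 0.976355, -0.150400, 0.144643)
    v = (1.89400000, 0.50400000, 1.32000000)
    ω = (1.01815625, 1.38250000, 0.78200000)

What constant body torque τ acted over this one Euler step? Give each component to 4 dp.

τ = (0.1400, 0.2000, 0.1200)

ω₁ − ω₀ = (0.01815625, 0.48250000, 0.08200000)
I·α + gyro = (0.1400, 0.2000, 0.1200)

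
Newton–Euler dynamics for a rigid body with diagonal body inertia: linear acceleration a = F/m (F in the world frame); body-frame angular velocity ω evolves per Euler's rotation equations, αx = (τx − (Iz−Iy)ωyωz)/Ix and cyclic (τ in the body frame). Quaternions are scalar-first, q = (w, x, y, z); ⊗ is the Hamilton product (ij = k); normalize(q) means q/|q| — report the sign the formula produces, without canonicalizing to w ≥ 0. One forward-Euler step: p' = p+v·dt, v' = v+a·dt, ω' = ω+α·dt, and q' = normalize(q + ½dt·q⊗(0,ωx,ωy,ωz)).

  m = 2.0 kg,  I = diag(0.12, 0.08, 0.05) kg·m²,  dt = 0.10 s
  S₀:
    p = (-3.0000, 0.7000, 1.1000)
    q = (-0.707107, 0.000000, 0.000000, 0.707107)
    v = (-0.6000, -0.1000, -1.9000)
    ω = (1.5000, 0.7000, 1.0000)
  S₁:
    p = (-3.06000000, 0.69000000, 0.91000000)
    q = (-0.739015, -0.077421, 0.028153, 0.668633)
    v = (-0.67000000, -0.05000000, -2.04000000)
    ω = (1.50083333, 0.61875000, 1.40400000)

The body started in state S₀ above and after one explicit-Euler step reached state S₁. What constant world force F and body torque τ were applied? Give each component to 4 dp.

F = (-1.4000, 1.0000, -2.8000)
τ = (-0.0200, 0.0400, 0.1600)

v₁ − v₀ = (-0.07000000, 0.05000000, -0.14000000)
m·(v₁−v₀)/dt = (-1.4000, 1.0000, -2.8000)
ω₁ − ω₀ = (0.00083333, -0.08125000, 0.40400000)
applied torque τ = (-0.0200, 0.0400, 0.1600)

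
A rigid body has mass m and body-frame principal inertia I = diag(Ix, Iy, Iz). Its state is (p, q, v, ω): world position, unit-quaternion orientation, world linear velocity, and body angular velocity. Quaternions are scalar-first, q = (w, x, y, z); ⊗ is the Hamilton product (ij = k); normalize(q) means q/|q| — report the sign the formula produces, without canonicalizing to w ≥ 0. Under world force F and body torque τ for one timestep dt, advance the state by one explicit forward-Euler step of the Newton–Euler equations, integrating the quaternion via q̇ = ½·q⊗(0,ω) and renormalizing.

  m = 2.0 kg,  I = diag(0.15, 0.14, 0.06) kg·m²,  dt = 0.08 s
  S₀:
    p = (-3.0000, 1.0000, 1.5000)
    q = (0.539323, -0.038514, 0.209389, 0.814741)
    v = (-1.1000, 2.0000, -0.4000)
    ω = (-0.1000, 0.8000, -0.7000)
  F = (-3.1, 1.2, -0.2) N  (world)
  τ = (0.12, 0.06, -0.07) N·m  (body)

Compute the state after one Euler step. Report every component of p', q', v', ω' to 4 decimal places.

p' = (-3.0880, 1.1600, 1.4680)
q' = (0.5548, -0.0725, 0.2221, 0.7985)
v' = (-1.2240, 2.0480, -0.4080)
ω' = (-0.0599, 0.8307, -0.7944)

α = I⁻¹(τ − ω×Iω) = (0.5013, 0.3836, -1.1800)
ω' = ω + α·dt = (-0.0599, 0.8307, -0.7944)
q⊗(0,ω) = (0.3989561, -0.8522974, 0.3230245, -0.3873984)
q' = normalize(q + ½dt·q⊗(0,ω)) = (0.5548, -0.0725, 0.2221, 0.7985)
new position p' = (-3.0880, 1.1600, 1.4680)
v' = v + a·dt = (-1.2240, 2.0480, -0.4080)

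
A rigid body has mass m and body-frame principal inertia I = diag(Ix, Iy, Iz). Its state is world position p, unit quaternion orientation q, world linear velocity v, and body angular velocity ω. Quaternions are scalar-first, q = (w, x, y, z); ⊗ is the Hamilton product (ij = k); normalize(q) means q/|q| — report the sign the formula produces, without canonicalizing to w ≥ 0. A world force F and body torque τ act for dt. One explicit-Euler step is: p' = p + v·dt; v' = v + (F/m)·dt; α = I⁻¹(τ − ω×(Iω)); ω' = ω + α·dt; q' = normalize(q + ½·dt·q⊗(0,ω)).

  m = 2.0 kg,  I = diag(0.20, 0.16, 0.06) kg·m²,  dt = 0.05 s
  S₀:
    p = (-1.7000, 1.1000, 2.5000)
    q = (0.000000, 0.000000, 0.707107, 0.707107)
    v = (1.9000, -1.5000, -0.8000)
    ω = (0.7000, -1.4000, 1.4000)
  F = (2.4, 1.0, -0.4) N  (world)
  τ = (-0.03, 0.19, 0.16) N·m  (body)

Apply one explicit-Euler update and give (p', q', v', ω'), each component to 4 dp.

p' = (-1.6050, 1.0250, 2.4600)
q' = (0.0000, 0.0494, 0.7185, 0.6938)
v' = (1.9600, -1.4750, -0.8100)
ω' = (0.6435, -1.3835, 1.5007)

linear accel F/m = (1.2000, 0.5000, -0.2000)
new position p' = (-1.6050, 1.0250, 2.4600)
new velocity v' = (1.9600, -1.4750, -0.8100)
ω×(Iω) gyroscopic = (0.1960, 0.1372, 0.0392)
angular accel α = (-1.1300, 0.3300, 2.0133)
ω + α·dt = (0.6435, -1.3835, 1.5007)
q⊗(0,ω) = (0.0000000, 1.9798996, 0.4949749, -0.4949749)
q + ½dt·q⊗(0,ω), renormalized = (0.0000, 0.0494, 0.7185, 0.6938)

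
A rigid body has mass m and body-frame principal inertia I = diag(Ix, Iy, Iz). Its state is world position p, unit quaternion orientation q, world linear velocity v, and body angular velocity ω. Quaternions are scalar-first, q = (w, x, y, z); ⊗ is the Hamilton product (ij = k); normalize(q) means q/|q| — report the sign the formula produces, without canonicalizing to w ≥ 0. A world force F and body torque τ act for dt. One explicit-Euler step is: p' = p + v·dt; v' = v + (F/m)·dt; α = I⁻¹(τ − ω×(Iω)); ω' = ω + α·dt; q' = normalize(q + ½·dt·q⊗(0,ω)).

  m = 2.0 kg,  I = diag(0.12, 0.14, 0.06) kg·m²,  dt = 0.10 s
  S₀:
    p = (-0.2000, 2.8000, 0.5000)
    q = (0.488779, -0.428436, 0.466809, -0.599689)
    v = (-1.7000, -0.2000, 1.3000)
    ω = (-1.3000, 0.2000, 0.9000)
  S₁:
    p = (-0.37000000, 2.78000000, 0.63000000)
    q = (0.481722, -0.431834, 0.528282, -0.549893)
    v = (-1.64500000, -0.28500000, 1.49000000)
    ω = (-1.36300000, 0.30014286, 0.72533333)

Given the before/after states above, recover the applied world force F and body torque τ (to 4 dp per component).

F = (1.1000, -1.7000, 3.8000)
τ = (-0.0900, 0.0700, -0.1100)

Δω = ω₁−ω₀ = (-0.06300000, 0.10014286, -0.17466667)
gyro term ω₀×Iω₀ = (-0.0144, -0.0702, -0.0052)
I·α + gyro = (-0.0900, 0.0700, -0.1100)
v₁ − v₀ = (0.05500000, -0.08500000, 0.19000000)
applied force F = (1.1000, -1.7000, 3.8000)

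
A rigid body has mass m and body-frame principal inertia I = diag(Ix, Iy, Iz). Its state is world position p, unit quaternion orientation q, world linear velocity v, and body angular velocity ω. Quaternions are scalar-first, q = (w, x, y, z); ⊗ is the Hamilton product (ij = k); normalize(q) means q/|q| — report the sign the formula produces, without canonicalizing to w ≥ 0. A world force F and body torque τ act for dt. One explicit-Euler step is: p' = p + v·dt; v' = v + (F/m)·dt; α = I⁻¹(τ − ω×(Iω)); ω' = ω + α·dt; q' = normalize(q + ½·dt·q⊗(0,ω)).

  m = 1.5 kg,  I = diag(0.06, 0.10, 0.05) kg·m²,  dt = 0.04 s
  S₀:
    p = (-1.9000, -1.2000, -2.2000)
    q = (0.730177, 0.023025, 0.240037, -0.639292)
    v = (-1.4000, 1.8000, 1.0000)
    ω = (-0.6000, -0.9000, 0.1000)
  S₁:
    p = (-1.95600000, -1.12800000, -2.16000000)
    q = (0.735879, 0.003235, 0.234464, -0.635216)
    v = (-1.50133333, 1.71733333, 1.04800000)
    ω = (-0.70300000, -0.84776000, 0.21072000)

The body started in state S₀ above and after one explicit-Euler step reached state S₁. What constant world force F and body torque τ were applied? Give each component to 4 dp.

rate change Δω = (-0.10300000, 0.05224000, 0.11072000)
τ = I·(Δω/dt) + ω₀×(Iω₀) = (-0.1500, 0.1300, 0.1600)
v₁ − v₀ = (-0.10133333, -0.08266667, 0.04800000)
F = m·Δv/dt = (-3.8000, -3.1000, 1.8000)

F = (-3.8000, -3.1000, 1.8000)
τ = (-0.1500, 0.1300, 0.1600)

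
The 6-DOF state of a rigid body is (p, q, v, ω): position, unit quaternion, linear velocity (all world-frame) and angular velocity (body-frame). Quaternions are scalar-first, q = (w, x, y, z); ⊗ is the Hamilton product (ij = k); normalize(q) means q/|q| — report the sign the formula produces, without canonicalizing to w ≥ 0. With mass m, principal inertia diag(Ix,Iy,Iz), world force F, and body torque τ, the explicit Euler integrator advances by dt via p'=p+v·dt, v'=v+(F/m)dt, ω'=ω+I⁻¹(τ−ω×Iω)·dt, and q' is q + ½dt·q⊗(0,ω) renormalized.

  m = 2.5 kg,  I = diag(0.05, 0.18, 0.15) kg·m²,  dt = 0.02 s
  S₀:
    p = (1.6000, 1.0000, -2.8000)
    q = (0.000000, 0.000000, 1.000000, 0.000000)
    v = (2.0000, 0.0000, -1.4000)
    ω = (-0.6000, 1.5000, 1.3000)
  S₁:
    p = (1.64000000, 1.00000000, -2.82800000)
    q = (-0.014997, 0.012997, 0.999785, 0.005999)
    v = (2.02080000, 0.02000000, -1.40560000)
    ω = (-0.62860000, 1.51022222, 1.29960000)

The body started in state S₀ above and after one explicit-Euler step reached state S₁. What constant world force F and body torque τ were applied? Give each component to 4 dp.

F = (2.6000, 2.5000, -0.7000)
τ = (-0.1300, 0.1700, -0.1200)

Δv = v₁−v₀ = (0.02080000, 0.02000000, -0.00560000)
applied force F = (2.6000, 2.5000, -0.7000)
Δω = ω₁−ω₀ = (-0.02860000, 0.01022222, -0.00040000)
τ = I·(Δω/dt) + ω₀×(Iω₀) = (-0.1300, 0.1700, -0.1200)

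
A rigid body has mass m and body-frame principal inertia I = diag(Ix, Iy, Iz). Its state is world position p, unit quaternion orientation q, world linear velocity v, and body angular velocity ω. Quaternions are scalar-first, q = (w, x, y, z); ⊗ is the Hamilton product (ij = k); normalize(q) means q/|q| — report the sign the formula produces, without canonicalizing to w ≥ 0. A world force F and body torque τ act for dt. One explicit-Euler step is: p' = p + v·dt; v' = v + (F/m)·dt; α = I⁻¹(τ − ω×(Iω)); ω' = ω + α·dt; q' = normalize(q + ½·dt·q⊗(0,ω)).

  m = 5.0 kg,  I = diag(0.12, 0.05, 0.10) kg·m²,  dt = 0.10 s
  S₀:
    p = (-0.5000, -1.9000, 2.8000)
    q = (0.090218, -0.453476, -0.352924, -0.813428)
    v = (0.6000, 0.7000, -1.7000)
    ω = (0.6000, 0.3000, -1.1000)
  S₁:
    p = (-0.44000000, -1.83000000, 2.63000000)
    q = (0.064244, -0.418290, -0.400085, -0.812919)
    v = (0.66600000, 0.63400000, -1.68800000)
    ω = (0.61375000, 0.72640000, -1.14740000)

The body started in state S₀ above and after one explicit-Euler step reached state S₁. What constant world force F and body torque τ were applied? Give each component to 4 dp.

F = (3.3000, -3.3000, 0.6000)
τ = (0.0000, 0.2000, -0.0600)

rate change Δω = (0.01375000, 0.42640000, -0.04740000)
τ = I·(Δω/dt) + ω₀×(Iω₀) = (0.0000, 0.2000, -0.0600)
v₁ − v₀ = (0.06600000, -0.06600000, 0.01200000)
m·(v₁−v₀)/dt = (3.3000, -3.3000, 0.6000)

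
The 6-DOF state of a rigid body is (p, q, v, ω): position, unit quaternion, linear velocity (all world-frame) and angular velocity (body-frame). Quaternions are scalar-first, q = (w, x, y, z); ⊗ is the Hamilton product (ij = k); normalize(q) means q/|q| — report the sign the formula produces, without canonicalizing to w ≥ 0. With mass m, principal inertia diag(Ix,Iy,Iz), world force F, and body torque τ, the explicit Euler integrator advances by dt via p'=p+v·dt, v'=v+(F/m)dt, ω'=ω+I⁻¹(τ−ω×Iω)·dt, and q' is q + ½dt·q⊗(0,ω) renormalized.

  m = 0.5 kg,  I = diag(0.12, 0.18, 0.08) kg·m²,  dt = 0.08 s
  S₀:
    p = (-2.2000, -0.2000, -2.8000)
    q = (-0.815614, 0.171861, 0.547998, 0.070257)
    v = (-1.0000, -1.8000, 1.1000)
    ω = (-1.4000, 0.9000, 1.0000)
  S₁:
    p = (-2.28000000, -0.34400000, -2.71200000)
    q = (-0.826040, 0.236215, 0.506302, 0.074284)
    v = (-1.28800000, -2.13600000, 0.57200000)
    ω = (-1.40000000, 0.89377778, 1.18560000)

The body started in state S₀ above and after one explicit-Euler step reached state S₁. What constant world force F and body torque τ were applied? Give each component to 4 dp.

F = (-1.8000, -2.1000, -3.3000)
τ = (-0.0900, -0.0700, 0.1100)

Δω = ω₁−ω₀ = (0.00000000, -0.00622222, 0.18560000)
ω₀×(Iω₀) = (-0.0900, -0.0560, -0.0756)
applied torque τ = (-0.0900, -0.0700, 0.1100)
velocity change Δv = (-0.28800000, -0.33600000, -0.52800000)
applied force F = (-1.8000, -2.1000, -3.3000)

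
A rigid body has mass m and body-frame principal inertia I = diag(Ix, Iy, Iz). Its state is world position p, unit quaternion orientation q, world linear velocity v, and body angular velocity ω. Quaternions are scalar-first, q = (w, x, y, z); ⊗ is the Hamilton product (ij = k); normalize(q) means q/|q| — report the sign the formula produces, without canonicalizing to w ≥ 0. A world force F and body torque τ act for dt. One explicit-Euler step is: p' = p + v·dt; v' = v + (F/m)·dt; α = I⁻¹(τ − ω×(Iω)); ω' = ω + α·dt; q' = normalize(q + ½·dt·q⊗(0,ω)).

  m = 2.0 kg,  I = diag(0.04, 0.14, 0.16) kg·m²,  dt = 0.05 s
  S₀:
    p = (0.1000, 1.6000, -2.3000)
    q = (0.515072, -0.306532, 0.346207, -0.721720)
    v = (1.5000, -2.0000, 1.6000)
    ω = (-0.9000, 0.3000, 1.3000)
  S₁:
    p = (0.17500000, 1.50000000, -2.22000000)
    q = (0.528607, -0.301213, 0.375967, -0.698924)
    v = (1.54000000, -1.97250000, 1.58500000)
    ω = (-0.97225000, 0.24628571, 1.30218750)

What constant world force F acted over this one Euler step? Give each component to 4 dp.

F = (1.6000, 1.1000, -0.6000)

Δv = v₁−v₀ = (0.04000000, 0.02750000, -0.01500000)
m·(v₁−v₀)/dt = (1.6000, 1.1000, -0.6000)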